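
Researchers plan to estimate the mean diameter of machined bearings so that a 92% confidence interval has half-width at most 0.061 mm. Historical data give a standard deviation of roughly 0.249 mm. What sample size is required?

n = 52

For a mean, the margin of error is E = z·σ/√n, so n = (zσ/E)².
At 92% confidence, z = 1.751.
n = (1.751 × 0.249 / 0.061)² = 51.09
Round up: n = 52.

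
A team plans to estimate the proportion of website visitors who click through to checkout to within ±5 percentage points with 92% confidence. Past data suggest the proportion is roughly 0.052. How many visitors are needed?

61

For a proportion with margin E = 0.05 at 92% confidence, z = 1.751.
n = p̂(1−p̂)(z/E)² = 0.052 × 0.948 × (1.751/0.05)² = 60.46
Round up: n = 61.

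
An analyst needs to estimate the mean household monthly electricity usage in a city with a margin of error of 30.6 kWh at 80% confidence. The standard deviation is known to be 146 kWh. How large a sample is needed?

n = 38

For a mean, the margin of error is E = z·σ/√n, so n = (zσ/E)².
At 80% confidence, z = 1.282.
n = (1.282 × 146 / 30.6)² = 37.41
Round up: n = 38.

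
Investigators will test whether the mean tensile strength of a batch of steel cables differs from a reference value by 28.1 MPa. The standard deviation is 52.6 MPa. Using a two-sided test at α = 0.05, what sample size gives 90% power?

For a one-sample z-test, n = ((z_{α/2} + z_β)·σ/δ)².
z_{α/2} = 1.960 (two-sided α = 0.05); z_β = 1.282 (power 90% → β = 0.1).
n = (3.242 × 52.6 / 28.1)² = 36.83
Round up: n = 37.

37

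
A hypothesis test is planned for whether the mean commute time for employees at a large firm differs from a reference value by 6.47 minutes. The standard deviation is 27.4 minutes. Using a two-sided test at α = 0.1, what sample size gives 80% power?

For a one-sample z-test, n = ((z_{α/2} + z_β)·σ/δ)².
z_{α/2} = 1.645 (two-sided α = 0.1); z_β = 0.842 (power 80% → β = 0.2).
n = (2.487 × 27.4 / 6.47)² = 110.93
Round up: n = 111.

111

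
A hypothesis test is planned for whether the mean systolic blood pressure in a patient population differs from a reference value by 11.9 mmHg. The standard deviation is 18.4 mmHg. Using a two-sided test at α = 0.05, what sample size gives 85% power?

For a one-sample z-test, n = ((z_{α/2} + z_β)·σ/δ)².
z_{α/2} = 1.960 (two-sided α = 0.05); z_β = 1.036 (power 85% → β = 0.15).
n = (2.996 × 18.4 / 11.9)² = 21.46
Round up: n = 22.

22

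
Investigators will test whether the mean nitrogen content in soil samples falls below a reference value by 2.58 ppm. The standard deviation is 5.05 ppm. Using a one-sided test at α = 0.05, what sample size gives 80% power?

For a one-sample z-test, n = ((z_α + z_β)·σ/δ)².
z_α = 1.645 (one-sided α = 0.05); z_β = 0.842 (power 80% → β = 0.2).
n = (2.487 × 5.05 / 2.58)² = 23.70
Round up: n = 24.

n = 24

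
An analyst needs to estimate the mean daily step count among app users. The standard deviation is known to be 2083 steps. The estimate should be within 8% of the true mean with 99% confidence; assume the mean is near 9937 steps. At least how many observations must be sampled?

46

For a mean, the margin of error is E = z·σ/√n, so n = (zσ/E)².
At 99% confidence, z = 2.576.
E = 8% of 9937 = 795 steps.
n = (2.576 × 2083 / 795)² = 45.56
Round up: n = 46.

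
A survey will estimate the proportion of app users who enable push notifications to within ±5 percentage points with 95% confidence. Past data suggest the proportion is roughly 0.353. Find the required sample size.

For a proportion with margin E = 0.05 at 95% confidence, z = 1.960.
n = p̂(1−p̂)(z/E)² = 0.353 × 0.647 × (1.960/0.05)² = 350.95
Round up: n = 351.

351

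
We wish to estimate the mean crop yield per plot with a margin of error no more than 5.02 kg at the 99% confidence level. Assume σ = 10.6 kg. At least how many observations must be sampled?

n = 30

For a mean, the margin of error is E = z·σ/√n, so n = (zσ/E)².
At 99% confidence, z = 2.576.
n = (2.576 × 10.6 / 5.02)² = 29.59
Round up: n = 30.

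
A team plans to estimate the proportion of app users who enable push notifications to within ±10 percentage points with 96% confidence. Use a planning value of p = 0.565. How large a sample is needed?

n = 104

For a proportion with margin E = 0.1 at 96% confidence, z = 2.054.
n = p̂(1−p̂)(z/E)² = 0.565 × 0.435 × (2.054/0.1)² = 103.69
Round up: n = 104.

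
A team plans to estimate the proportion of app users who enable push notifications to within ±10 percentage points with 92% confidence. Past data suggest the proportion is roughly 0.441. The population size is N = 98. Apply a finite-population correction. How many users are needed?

43

For a proportion with margin E = 0.1 at 92% confidence, z = 1.751.
n = p̂(1−p̂)(z/E)² = 0.441 × 0.559 × (1.751/0.1)² = 75.58 — call this n₀.
Finite-population correction with N = 98: n = n₀ / (1 + (n₀−1)/N) = 75.58 / 1.761 = 42.92
Round up: n = 43.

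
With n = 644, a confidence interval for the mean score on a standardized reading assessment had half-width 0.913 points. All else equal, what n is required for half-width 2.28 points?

n = 104

Margin of error scales as 1/√n, so n₂ = n₁·(E₁/E₂)².
n₂ = 644 × (0.913/2.28)² = 644 × 0.1604 = 103.30
Round up: n₂ = 104.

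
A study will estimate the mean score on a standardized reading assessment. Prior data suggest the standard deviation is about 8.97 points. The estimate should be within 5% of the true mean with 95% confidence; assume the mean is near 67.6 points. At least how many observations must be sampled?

For a mean, the margin of error is E = z·σ/√n, so n = (zσ/E)².
At 95% confidence, z = 1.960.
E = 5% of 67.6 = 3.38 points.
n = (1.960 × 8.97 / 3.38)² = 27.06
Round up: n = 28.

28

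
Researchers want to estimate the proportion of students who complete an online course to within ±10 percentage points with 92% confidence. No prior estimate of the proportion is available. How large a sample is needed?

n = 77

For a proportion with margin E = 0.1 at 92% confidence, z = 1.751.
With no prior estimate, use p = 0.5, which maximizes p(1−p) at 0.25.
n = 0.25 × (z/E)² = 0.25 × (1.751/0.1)² = 76.65
Round up: n = 77.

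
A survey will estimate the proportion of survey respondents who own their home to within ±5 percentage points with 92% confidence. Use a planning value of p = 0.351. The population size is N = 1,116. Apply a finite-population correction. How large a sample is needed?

For a proportion with margin E = 0.05 at 92% confidence, z = 1.751.
n = p̂(1−p̂)(z/E)² = 0.351 × 0.649 × (1.751/0.05)² = 279.37 — call this n₀.
Finite-population correction with N = 1,116: n = n₀ / (1 + (n₀−1)/N) = 279.37 / 1.249 = 223.67
Round up: n = 224.

n = 224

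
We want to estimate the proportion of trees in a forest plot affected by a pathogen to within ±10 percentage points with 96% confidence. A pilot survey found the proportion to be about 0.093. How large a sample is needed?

For a proportion with margin E = 0.1 at 96% confidence, z = 2.054.
n = p̂(1−p̂)(z/E)² = 0.093 × 0.907 × (2.054/0.1)² = 35.59
Round up: n = 36.

n = 36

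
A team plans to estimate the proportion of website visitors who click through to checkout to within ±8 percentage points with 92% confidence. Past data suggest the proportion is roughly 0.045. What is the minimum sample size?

For a proportion with margin E = 0.08 at 92% confidence, z = 1.751.
n = p̂(1−p̂)(z/E)² = 0.045 × 0.955 × (1.751/0.08)² = 20.59
Round up: n = 21.

n = 21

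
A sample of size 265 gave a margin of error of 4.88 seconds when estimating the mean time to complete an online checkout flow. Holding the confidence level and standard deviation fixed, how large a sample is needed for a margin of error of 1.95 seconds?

1660

Margin of error scales as 1/√n, so n₂ = n₁·(E₁/E₂)².
n₂ = 265 × (4.88/1.95)² = 265 × 6.263 = 1659.69
Round up: n₂ = 1660.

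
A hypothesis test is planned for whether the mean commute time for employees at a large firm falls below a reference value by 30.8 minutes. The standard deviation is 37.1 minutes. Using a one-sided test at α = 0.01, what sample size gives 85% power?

17

For a one-sample z-test, n = ((z_α + z_β)·σ/δ)².
z_α = 2.326 (one-sided α = 0.01); z_β = 1.036 (power 85% → β = 0.15).
n = (3.362 × 37.1 / 30.8)² = 16.40
Round up: n = 17.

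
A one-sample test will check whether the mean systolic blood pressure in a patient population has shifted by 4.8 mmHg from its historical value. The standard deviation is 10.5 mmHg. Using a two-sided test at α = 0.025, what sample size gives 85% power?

For a one-sample z-test, n = ((z_{α/2} + z_β)·σ/δ)².
z_{α/2} = 2.241 (two-sided α = 0.025); z_β = 1.036 (power 85% → β = 0.15).
n = (3.277 × 10.5 / 4.8)² = 51.39
Round up: n = 52.

52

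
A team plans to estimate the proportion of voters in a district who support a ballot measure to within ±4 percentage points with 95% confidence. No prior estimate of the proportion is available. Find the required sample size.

601

For a proportion with margin E = 0.04 at 95% confidence, z = 1.960.
With no prior estimate, use p = 0.5, which maximizes p(1−p) at 0.25.
n = 0.25 × (z/E)² = 0.25 × (1.960/0.04)² = 600.25
Round up: n = 601.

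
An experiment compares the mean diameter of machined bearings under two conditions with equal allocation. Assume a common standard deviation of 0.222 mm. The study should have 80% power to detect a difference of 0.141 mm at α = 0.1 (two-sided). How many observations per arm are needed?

31 per group

For two equal groups, n per group = 2·((z_{α/2} + z_β)·σ/δ)².
z_{α/2} = 1.645; z_β = 0.842 (power 80%).
n = 2 × (2.487 × 0.222 / 0.141)² = 2 × 15.33 = 30.66
Round up: n = 31 per group.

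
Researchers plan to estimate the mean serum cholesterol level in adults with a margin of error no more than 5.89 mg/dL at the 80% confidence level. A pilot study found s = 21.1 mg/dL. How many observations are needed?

22

For a mean, the margin of error is E = z·σ/√n, so n = (zσ/E)².
At 80% confidence, z = 1.282.
n = (1.282 × 21.1 / 5.89)² = 21.09
Round up: n = 22.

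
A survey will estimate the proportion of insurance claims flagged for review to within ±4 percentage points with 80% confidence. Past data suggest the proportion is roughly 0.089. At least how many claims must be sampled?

For a proportion with margin E = 0.04 at 80% confidence, z = 1.282.
n = p̂(1−p̂)(z/E)² = 0.089 × 0.911 × (1.282/0.04)² = 83.28
Round up: n = 84.

84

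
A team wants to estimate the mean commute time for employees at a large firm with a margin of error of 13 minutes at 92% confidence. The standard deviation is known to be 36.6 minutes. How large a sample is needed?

For a mean, the margin of error is E = z·σ/√n, so n = (zσ/E)².
At 92% confidence, z = 1.751.
n = (1.751 × 36.6 / 13)² = 24.30
Round up: n = 25.

n = 25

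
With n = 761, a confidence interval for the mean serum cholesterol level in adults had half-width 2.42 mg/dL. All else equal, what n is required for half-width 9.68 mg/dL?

n = 48

Margin of error scales as 1/√n, so n₂ = n₁·(E₁/E₂)².
n₂ = 761 × (2.42/9.68)² = 761 × 0.0625 = 47.56
Round up: n₂ = 48.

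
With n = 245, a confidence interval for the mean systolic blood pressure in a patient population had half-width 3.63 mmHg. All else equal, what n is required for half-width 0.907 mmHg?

n = 3925

Margin of error scales as 1/√n, so n₂ = n₁·(E₁/E₂)².
n₂ = 245 × (3.63/0.907)² = 245 × 16.02 = 3924.90
Round up: n₂ = 3925.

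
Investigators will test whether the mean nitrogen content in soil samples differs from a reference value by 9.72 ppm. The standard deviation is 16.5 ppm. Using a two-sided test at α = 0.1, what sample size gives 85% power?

21

For a one-sample z-test, n = ((z_{α/2} + z_β)·σ/δ)².
z_{α/2} = 1.645 (two-sided α = 0.1); z_β = 1.036 (power 85% → β = 0.15).
n = (2.681 × 16.5 / 9.72)² = 20.71
Round up: n = 21.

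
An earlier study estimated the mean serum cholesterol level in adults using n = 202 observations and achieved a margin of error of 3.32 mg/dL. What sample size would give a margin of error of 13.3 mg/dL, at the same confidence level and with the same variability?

Margin of error scales as 1/√n, so n₂ = n₁·(E₁/E₂)².
n₂ = 202 × (3.32/13.3)² = 202 × 0.06231 = 12.59
Round up: n₂ = 13.

13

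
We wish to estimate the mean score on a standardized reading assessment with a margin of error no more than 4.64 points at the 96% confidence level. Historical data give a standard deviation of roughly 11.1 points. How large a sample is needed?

For a mean, the margin of error is E = z·σ/√n, so n = (zσ/E)².
At 96% confidence, z = 2.054.
n = (2.054 × 11.1 / 4.64)² = 24.14
Round up: n = 25.

n = 25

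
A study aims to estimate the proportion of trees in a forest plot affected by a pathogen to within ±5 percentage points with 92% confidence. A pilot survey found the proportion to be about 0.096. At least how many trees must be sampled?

For a proportion with margin E = 0.05 at 92% confidence, z = 1.751.
n = p̂(1−p̂)(z/E)² = 0.096 × 0.904 × (1.751/0.05)² = 106.43
Round up: n = 107.

107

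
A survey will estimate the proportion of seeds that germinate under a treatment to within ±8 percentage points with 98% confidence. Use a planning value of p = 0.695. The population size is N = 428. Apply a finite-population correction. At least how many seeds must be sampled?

For a proportion with margin E = 0.08 at 98% confidence, z = 2.326.
n = p̂(1−p̂)(z/E)² = 0.695 × 0.305 × (2.326/0.08)² = 179.19 — call this n₀.
Finite-population correction with N = 428: n = n₀ / (1 + (n₀−1)/N) = 179.19 / 1.416 = 126.55
Round up: n = 127.

127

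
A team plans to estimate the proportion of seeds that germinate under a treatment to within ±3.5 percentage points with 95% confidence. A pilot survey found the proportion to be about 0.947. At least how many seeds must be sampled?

158

For a proportion with margin E = 0.035 at 95% confidence, z = 1.960.
n = p̂(1−p̂)(z/E)² = 0.947 × 0.053 × (1.960/0.035)² = 157.40
Round up: n = 158.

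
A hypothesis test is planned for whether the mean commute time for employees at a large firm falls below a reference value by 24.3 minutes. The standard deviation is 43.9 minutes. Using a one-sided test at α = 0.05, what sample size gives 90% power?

28

For a one-sample z-test, n = ((z_α + z_β)·σ/δ)².
z_α = 1.645 (one-sided α = 0.05); z_β = 1.282 (power 90% → β = 0.1).
n = (2.927 × 43.9 / 24.3)² = 27.96
Round up: n = 28.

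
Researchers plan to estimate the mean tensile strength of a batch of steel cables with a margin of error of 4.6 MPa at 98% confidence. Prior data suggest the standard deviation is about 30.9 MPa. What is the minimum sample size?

n = 245

For a mean, the margin of error is E = z·σ/√n, so n = (zσ/E)².
At 98% confidence, z = 2.326.
n = (2.326 × 30.9 / 4.6)² = 244.13
Round up: n = 245.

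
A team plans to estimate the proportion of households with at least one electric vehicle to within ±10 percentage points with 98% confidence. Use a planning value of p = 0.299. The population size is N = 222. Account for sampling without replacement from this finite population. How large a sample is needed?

For a proportion with margin E = 0.1 at 98% confidence, z = 2.326.
n = p̂(1−p̂)(z/E)² = 0.299 × 0.701 × (2.326/0.1)² = 113.40 — call this n₀.
Finite-population correction with N = 222: n = n₀ / (1 + (n₀−1)/N) = 113.40 / 1.506 = 75.30
Round up: n = 76.

76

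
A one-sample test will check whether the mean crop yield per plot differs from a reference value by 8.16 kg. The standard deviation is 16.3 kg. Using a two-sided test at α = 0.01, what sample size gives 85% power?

For a one-sample z-test, n = ((z_{α/2} + z_β)·σ/δ)².
z_{α/2} = 2.576 (two-sided α = 0.01); z_β = 1.036 (power 85% → β = 0.15).
n = (3.612 × 16.3 / 8.16)² = 52.06
Round up: n = 53.

n = 53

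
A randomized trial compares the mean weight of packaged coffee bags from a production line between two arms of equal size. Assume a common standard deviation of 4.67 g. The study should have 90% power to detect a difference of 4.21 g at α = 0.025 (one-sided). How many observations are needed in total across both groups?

For two equal groups, n per group = 2·((z_α + z_β)·σ/δ)².
z_α = 1.960; z_β = 1.282 (power 90%).
n = 2 × (3.242 × 4.67 / 4.21)² = 2 × 12.93 = 25.86
Round up: n = 26 per group.
Total across both groups: 2 × 26 = 52.

52 total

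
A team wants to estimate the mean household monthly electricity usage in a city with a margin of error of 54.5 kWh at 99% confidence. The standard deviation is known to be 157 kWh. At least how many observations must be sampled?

56

For a mean, the margin of error is E = z·σ/√n, so n = (zσ/E)².
At 99% confidence, z = 2.576.
n = (2.576 × 157 / 54.5)² = 55.07
Round up: n = 56.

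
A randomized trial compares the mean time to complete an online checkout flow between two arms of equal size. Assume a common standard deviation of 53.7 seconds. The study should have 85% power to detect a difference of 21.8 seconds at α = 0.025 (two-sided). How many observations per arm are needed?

131 per group

For two equal groups, n per group = 2·((z_{α/2} + z_β)·σ/δ)².
z_{α/2} = 2.241; z_β = 1.036 (power 85%).
n = 2 × (3.277 × 53.7 / 21.8)² = 2 × 65.16 = 130.32
Round up: n = 131 per group.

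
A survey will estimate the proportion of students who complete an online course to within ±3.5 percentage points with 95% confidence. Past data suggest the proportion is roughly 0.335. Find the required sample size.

For a proportion with margin E = 0.035 at 95% confidence, z = 1.960.
n = p̂(1−p̂)(z/E)² = 0.335 × 0.665 × (1.960/0.035)² = 698.62
Round up: n = 699.

699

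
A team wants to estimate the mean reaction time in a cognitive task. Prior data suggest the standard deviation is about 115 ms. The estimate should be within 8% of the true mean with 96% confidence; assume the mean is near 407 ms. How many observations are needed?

For a mean, the margin of error is E = z·σ/√n, so n = (zσ/E)².
At 96% confidence, z = 2.054.
E = 8% of 407 = 32.56 ms.
n = (2.054 × 115 / 32.56)² = 52.63
Round up: n = 53.

n = 53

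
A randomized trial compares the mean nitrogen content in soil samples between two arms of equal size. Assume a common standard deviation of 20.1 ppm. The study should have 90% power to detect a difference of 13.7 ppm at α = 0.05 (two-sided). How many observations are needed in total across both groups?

92 total

For two equal groups, n per group = 2·((z_{α/2} + z_β)·σ/δ)².
z_{α/2} = 1.960; z_β = 1.282 (power 90%).
n = 2 × (3.242 × 20.1 / 13.7)² = 2 × 22.62 = 45.24
Round up: n = 46 per group.
Total across both groups: 2 × 46 = 92.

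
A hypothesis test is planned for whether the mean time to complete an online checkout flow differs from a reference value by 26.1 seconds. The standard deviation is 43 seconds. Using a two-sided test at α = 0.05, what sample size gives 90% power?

For a one-sample z-test, n = ((z_{α/2} + z_β)·σ/δ)².
z_{α/2} = 1.960 (two-sided α = 0.05); z_β = 1.282 (power 90% → β = 0.1).
n = (3.242 × 43 / 26.1)² = 28.53
Round up: n = 29.

n = 29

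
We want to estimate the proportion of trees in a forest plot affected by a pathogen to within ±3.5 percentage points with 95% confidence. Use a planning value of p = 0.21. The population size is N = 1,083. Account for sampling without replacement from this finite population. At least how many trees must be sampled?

For a proportion with margin E = 0.035 at 95% confidence, z = 1.960.
n = p̂(1−p̂)(z/E)² = 0.21 × 0.79 × (1.960/0.035)² = 520.26 — call this n₀.
Finite-population correction with N = 1,083: n = n₀ / (1 + (n₀−1)/N) = 520.26 / 1.479 = 351.76
Round up: n = 352.

352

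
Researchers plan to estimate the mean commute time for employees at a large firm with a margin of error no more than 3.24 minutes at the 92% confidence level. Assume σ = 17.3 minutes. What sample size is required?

n = 88

For a mean, the margin of error is E = z·σ/√n, so n = (zσ/E)².
At 92% confidence, z = 1.751.
n = (1.751 × 17.3 / 3.24)² = 87.41
Round up: n = 88.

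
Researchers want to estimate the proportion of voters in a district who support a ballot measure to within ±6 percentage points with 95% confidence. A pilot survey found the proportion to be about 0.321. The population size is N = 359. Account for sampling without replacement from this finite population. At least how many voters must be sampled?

For a proportion with margin E = 0.06 at 95% confidence, z = 1.960.
n = p̂(1−p̂)(z/E)² = 0.321 × 0.679 × (1.960/0.06)² = 232.59 — call this n₀.
Finite-population correction with N = 359: n = n₀ / (1 + (n₀−1)/N) = 232.59 / 1.645 = 141.39
Round up: n = 142.

142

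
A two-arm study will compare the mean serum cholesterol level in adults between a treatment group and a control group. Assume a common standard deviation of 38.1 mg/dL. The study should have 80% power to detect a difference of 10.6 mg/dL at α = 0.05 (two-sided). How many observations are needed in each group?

For two equal groups, n per group = 2·((z_{α/2} + z_β)·σ/δ)².
z_{α/2} = 1.960; z_β = 0.842 (power 80%).
n = 2 × (2.802 × 38.1 / 10.6)² = 2 × 101.43 = 202.86
Round up: n = 203 per group.

203 per group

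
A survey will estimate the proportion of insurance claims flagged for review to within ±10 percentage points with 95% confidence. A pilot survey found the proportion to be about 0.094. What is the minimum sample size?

For a proportion with margin E = 0.1 at 95% confidence, z = 1.960.
n = p̂(1−p̂)(z/E)² = 0.094 × 0.906 × (1.960/0.1)² = 32.72
Round up: n = 33.

33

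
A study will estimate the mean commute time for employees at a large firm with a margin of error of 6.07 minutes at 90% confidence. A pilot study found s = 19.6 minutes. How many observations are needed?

29

For a mean, the margin of error is E = z·σ/√n, so n = (zσ/E)².
At 90% confidence, z = 1.645.
n = (1.645 × 19.6 / 6.07)² = 28.21
Round up: n = 29.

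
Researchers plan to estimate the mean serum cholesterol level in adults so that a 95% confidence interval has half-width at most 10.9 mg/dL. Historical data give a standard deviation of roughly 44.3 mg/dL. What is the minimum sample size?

64

For a mean, the margin of error is E = z·σ/√n, so n = (zσ/E)².
At 95% confidence, z = 1.960.
n = (1.960 × 44.3 / 10.9)² = 63.46
Round up: n = 64.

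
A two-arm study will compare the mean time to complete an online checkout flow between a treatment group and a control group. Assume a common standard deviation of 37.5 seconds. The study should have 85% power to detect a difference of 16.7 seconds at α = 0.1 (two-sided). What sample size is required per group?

For two equal groups, n per group = 2·((z_{α/2} + z_β)·σ/δ)².
z_{α/2} = 1.645; z_β = 1.036 (power 85%).
n = 2 × (2.681 × 37.5 / 16.7)² = 2 × 36.24 = 72.48
Round up: n = 73 per group.

73 per group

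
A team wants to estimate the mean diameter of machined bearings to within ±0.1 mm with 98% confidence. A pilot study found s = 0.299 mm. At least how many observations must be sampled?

For a mean, the margin of error is E = z·σ/√n, so n = (zσ/E)².
At 98% confidence, z = 2.326.
n = (2.326 × 0.299 / 0.1)² = 48.37
Round up: n = 49.

n = 49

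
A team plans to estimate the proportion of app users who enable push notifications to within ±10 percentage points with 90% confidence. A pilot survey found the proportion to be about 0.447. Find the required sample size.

For a proportion with margin E = 0.1 at 90% confidence, z = 1.645.
n = p̂(1−p̂)(z/E)² = 0.447 × 0.553 × (1.645/0.1)² = 66.89
Round up: n = 67.

67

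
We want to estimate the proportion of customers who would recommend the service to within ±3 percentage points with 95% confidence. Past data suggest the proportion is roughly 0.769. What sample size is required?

n = 759

For a proportion with margin E = 0.03 at 95% confidence, z = 1.960.
n = p̂(1−p̂)(z/E)² = 0.769 × 0.231 × (1.960/0.03)² = 758.24
Round up: n = 759.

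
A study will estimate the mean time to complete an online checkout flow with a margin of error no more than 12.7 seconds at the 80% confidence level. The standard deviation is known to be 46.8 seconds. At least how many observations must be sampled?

23

For a mean, the margin of error is E = z·σ/√n, so n = (zσ/E)².
At 80% confidence, z = 1.282.
n = (1.282 × 46.8 / 12.7)² = 22.32
Round up: n = 23.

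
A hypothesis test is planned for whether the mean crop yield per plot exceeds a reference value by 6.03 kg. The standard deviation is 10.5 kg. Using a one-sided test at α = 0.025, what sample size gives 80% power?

For a one-sample z-test, n = ((z_α + z_β)·σ/δ)².
z_α = 1.960 (one-sided α = 0.025); z_β = 0.842 (power 80% → β = 0.2).
n = (2.802 × 10.5 / 6.03)² = 23.81
Round up: n = 24.

24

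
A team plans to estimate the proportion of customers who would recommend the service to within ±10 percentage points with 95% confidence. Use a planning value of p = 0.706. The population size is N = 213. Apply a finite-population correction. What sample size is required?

For a proportion with margin E = 0.1 at 95% confidence, z = 1.960.
n = p̂(1−p̂)(z/E)² = 0.706 × 0.294 × (1.960/0.1)² = 79.74 — call this n₀.
Finite-population correction with N = 213: n = n₀ / (1 + (n₀−1)/N) = 79.74 / 1.37 = 58.20
Round up: n = 59.

59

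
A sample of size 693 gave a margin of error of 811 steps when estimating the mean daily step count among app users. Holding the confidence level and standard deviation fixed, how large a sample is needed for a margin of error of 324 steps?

4342

Margin of error scales as 1/√n, so n₂ = n₁·(E₁/E₂)².
n₂ = 693 × (811/324)² = 693 × 6.265 = 4341.64
Round up: n₂ = 4342.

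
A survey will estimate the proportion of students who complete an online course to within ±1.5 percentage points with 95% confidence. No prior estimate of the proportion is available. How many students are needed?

For a proportion with margin E = 0.015 at 95% confidence, z = 1.960.
With no prior estimate, use p = 0.5, which maximizes p(1−p) at 0.25.
n = 0.25 × (z/E)² = 0.25 × (1.960/0.015)² = 4268.44
Round up: n = 4269.

n = 4269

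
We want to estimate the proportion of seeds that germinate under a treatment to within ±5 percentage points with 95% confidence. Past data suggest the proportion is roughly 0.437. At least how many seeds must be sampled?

379

For a proportion with margin E = 0.05 at 95% confidence, z = 1.960.
n = p̂(1−p̂)(z/E)² = 0.437 × 0.563 × (1.960/0.05)² = 378.06
Round up: n = 379.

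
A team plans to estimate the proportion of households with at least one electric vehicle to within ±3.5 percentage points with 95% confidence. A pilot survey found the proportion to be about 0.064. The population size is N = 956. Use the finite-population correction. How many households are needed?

158

For a proportion with margin E = 0.035 at 95% confidence, z = 1.960.
n = p̂(1−p̂)(z/E)² = 0.064 × 0.936 × (1.960/0.035)² = 187.86 — call this n₀.
Finite-population correction with N = 956: n = n₀ / (1 + (n₀−1)/N) = 187.86 / 1.195 = 157.21
Round up: n = 158.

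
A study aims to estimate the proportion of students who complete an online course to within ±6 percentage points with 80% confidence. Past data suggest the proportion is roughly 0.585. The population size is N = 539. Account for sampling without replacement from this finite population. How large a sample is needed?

For a proportion with margin E = 0.06 at 80% confidence, z = 1.282.
n = p̂(1−p̂)(z/E)² = 0.585 × 0.415 × (1.282/0.06)² = 110.84 — call this n₀.
Finite-population correction with N = 539: n = n₀ / (1 + (n₀−1)/N) = 110.84 / 1.204 = 92.06
Round up: n = 93.

93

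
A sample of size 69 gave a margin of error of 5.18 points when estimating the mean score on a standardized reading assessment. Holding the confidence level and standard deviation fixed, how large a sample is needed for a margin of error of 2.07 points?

Margin of error scales as 1/√n, so n₂ = n₁·(E₁/E₂)².
n₂ = 69 × (5.18/2.07)² = 69 × 6.262 = 432.08
Round up: n₂ = 433.

n = 433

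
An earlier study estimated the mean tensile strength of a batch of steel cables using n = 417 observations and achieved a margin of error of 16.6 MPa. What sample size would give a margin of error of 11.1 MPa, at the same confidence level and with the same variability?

933

Margin of error scales as 1/√n, so n₂ = n₁·(E₁/E₂)².
n₂ = 417 × (16.6/11.1)² = 417 × 2.237 = 932.83
Round up: n₂ = 933.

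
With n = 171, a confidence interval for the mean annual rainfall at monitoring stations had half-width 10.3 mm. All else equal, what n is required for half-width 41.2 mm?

n = 11

Margin of error scales as 1/√n, so n₂ = n₁·(E₁/E₂)².
n₂ = 171 × (10.3/41.2)² = 171 × 0.0625 = 10.69
Round up: n₂ = 11.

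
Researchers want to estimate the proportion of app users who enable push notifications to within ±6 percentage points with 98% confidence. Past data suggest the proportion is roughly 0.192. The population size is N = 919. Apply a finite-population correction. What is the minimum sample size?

For a proportion with margin E = 0.06 at 98% confidence, z = 2.326.
n = p̂(1−p̂)(z/E)² = 0.192 × 0.808 × (2.326/0.06)² = 233.15 — call this n₀.
Finite-population correction with N = 919: n = n₀ / (1 + (n₀−1)/N) = 233.15 / 1.253 = 186.07
Round up: n = 187.

187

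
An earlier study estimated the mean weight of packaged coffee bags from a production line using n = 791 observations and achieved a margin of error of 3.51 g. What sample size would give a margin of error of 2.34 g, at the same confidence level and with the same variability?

1780

Margin of error scales as 1/√n, so n₂ = n₁·(E₁/E₂)².
n₂ = 791 × (3.51/2.34)² = 791 × 2.25 = 1779.75
Round up: n₂ = 1780.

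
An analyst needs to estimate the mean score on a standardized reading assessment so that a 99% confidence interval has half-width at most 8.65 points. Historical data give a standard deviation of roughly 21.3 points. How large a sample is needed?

For a mean, the margin of error is E = z·σ/√n, so n = (zσ/E)².
At 99% confidence, z = 2.576.
n = (2.576 × 21.3 / 8.65)² = 40.24
Round up: n = 41.

41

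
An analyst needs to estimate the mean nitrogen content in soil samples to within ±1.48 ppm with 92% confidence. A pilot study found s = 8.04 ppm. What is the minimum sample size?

91

For a mean, the margin of error is E = z·σ/√n, so n = (zσ/E)².
At 92% confidence, z = 1.751.
n = (1.751 × 8.04 / 1.48)² = 90.48
Round up: n = 91.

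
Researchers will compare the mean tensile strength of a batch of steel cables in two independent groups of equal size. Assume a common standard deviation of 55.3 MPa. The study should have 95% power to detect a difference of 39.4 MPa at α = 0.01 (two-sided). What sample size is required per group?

For two equal groups, n per group = 2·((z_{α/2} + z_β)·σ/δ)².
z_{α/2} = 2.576; z_β = 1.645 (power 95%).
n = 2 × (4.221 × 55.3 / 39.4)² = 2 × 35.10 = 70.20
Round up: n = 71 per group.

71 per group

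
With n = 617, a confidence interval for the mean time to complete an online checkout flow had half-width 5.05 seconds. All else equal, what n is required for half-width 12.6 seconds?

100

Margin of error scales as 1/√n, so n₂ = n₁·(E₁/E₂)².
n₂ = 617 × (5.05/12.6)² = 617 × 0.1606 = 99.09
Round up: n₂ = 100.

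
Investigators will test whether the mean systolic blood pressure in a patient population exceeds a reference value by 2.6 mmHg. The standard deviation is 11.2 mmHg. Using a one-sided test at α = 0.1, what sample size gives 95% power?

For a one-sample z-test, n = ((z_α + z_β)·σ/δ)².
z_α = 1.282 (one-sided α = 0.1); z_β = 1.645 (power 95% → β = 0.05).
n = (2.927 × 11.2 / 2.6)² = 158.98
Round up: n = 159.

n = 159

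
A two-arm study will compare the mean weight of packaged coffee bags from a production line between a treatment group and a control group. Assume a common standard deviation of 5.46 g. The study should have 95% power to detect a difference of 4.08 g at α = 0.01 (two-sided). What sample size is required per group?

For two equal groups, n per group = 2·((z_{α/2} + z_β)·σ/δ)².
z_{α/2} = 2.576; z_β = 1.645 (power 95%).
n = 2 × (4.221 × 5.46 / 4.08)² = 2 × 31.91 = 63.82
Round up: n = 64 per group.

64 per group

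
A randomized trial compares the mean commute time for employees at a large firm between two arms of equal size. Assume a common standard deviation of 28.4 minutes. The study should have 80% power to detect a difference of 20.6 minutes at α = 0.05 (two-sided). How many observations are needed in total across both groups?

60 total

For two equal groups, n per group = 2·((z_{α/2} + z_β)·σ/δ)².
z_{α/2} = 1.960; z_β = 0.842 (power 80%).
n = 2 × (2.802 × 28.4 / 20.6)² = 2 × 14.92 = 29.84
Round up: n = 30 per group.
Total across both groups: 2 × 30 = 60.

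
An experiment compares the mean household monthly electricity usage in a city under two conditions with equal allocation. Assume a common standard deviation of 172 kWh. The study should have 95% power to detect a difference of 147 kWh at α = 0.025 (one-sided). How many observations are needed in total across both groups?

72 total

For two equal groups, n per group = 2·((z_α + z_β)·σ/δ)².
z_α = 1.960; z_β = 1.645 (power 95%).
n = 2 × (3.605 × 172 / 147)² = 2 × 17.79 = 35.58
Round up: n = 36 per group.
Total across both groups: 2 × 36 = 72.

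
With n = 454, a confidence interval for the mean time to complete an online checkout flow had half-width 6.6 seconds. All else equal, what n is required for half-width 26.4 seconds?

Margin of error scales as 1/√n, so n₂ = n₁·(E₁/E₂)².
n₂ = 454 × (6.6/26.4)² = 454 × 0.0625 = 28.38
Round up: n₂ = 29.

29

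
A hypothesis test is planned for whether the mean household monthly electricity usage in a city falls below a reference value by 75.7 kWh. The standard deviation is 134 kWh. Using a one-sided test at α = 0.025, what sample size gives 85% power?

n = 29

For a one-sample z-test, n = ((z_α + z_β)·σ/δ)².
z_α = 1.960 (one-sided α = 0.025); z_β = 1.036 (power 85% → β = 0.15).
n = (2.996 × 134 / 75.7)² = 28.13
Round up: n = 29.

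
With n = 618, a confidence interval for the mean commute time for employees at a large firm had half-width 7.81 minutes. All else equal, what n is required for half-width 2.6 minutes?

5577

Margin of error scales as 1/√n, so n₂ = n₁·(E₁/E₂)².
n₂ = 618 × (7.81/2.6)² = 618 × 9.023 = 5576.21
Round up: n₂ = 5577.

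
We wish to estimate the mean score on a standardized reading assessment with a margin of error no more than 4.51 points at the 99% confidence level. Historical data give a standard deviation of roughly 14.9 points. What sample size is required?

n = 73

For a mean, the margin of error is E = z·σ/√n, so n = (zσ/E)².
At 99% confidence, z = 2.576.
n = (2.576 × 14.9 / 4.51)² = 72.43
Round up: n = 73.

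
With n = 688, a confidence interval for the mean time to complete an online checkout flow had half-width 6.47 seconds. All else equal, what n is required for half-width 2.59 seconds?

Margin of error scales as 1/√n, so n₂ = n₁·(E₁/E₂)².
n₂ = 688 × (6.47/2.59)² = 688 × 6.24 = 4293.12
Round up: n₂ = 4294.

n = 4294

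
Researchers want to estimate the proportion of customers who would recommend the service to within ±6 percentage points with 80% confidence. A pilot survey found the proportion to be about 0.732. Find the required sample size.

For a proportion with margin E = 0.06 at 80% confidence, z = 1.282.
n = p̂(1−p̂)(z/E)² = 0.732 × 0.268 × (1.282/0.06)² = 89.56
Round up: n = 90.

90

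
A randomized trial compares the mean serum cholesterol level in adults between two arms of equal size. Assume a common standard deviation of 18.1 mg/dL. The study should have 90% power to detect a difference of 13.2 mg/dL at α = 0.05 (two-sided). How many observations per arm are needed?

40 per group

For two equal groups, n per group = 2·((z_{α/2} + z_β)·σ/δ)².
z_{α/2} = 1.960; z_β = 1.282 (power 90%).
n = 2 × (3.242 × 18.1 / 13.2)² = 2 × 19.76 = 39.52
Round up: n = 40 per group.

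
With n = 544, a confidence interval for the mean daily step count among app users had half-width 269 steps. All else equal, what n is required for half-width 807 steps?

n = 61

Margin of error scales as 1/√n, so n₂ = n₁·(E₁/E₂)².
n₂ = 544 × (269/807)² = 544 × 0.1111 = 60.44
Round up: n₂ = 61.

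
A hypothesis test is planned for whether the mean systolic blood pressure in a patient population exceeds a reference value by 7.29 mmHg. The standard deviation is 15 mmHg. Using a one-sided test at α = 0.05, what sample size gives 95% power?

n = 46

For a one-sample z-test, n = ((z_α + z_β)·σ/δ)².
z_α = 1.645 (one-sided α = 0.05); z_β = 1.645 (power 95% → β = 0.05).
n = (3.290 × 15 / 7.29)² = 45.83
Round up: n = 46.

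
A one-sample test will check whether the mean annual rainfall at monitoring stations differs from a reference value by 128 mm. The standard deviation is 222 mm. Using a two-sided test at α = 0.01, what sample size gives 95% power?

For a one-sample z-test, n = ((z_{α/2} + z_β)·σ/δ)².
z_{α/2} = 2.576 (two-sided α = 0.01); z_β = 1.645 (power 95% → β = 0.05).
n = (4.221 × 222 / 128)² = 53.59
Round up: n = 54.

54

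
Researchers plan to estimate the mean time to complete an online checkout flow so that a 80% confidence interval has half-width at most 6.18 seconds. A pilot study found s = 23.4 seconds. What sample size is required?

n = 24

For a mean, the margin of error is E = z·σ/√n, so n = (zσ/E)².
At 80% confidence, z = 1.282.
n = (1.282 × 23.4 / 6.18)² = 23.56
Round up: n = 24.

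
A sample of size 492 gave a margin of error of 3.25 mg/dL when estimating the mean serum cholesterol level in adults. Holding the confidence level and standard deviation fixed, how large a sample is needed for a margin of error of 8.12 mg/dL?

Margin of error scales as 1/√n, so n₂ = n₁·(E₁/E₂)².
n₂ = 492 × (3.25/8.12)² = 492 × 0.1602 = 78.82
Round up: n₂ = 79.

n = 79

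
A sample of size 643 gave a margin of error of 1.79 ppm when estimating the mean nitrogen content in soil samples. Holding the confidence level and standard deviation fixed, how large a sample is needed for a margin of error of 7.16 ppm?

Margin of error scales as 1/√n, so n₂ = n₁·(E₁/E₂)².
n₂ = 643 × (1.79/7.16)² = 643 × 0.0625 = 40.19
Round up: n₂ = 41.

41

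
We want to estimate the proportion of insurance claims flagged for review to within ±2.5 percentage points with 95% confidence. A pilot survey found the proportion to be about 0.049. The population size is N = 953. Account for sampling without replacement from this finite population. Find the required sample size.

For a proportion with margin E = 0.025 at 95% confidence, z = 1.960.
n = p̂(1−p̂)(z/E)² = 0.049 × 0.951 × (1.960/0.025)² = 286.42 — call this n₀.
Finite-population correction with N = 953: n = n₀ / (1 + (n₀−1)/N) = 286.42 / 1.299 = 220.49
Round up: n = 221.

221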